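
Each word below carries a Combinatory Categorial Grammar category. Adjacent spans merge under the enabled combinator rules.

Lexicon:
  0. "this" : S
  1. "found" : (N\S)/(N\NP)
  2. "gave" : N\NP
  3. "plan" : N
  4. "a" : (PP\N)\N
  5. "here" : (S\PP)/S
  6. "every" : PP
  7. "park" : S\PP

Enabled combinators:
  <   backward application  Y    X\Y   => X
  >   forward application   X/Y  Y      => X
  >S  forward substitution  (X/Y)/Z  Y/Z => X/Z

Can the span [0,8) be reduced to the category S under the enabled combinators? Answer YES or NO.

[0,8] S   <
  [0,5] PP   <
    [0,3] N   <
      [0,1] "this" : S
      [1,3] N\S   >
        [1,2] "found" : (N\S)/(N\NP)
        [2,3] "gave" : N\NP
    [3,5] PP\N   <
      [3,4] "plan" : N
      [4,5] "a" : (PP\N)\N
  [5,8] S\PP   >
    [5,6] "here" : (S\PP)/S
    [6,8] S   <
      [6,7] "every" : PP
      [7,8] "park" : S\PP

YES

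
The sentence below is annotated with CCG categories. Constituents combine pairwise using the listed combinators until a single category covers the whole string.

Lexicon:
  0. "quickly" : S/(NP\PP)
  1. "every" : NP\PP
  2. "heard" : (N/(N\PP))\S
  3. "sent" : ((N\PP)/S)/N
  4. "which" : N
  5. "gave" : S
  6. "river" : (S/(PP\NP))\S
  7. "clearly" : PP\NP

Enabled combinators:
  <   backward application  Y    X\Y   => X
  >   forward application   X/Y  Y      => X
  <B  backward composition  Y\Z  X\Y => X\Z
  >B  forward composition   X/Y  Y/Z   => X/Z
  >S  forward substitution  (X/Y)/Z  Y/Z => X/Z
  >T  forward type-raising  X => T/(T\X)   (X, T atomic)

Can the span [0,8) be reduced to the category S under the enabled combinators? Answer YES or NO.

S/(NP\PP) NP\PP (N/(N\PP))\S ((N\PP)/S)/N N S (S/(PP\NP))\S PP\NP
CKY chart[0,8] = {N, N/(N\N), N/(S\S), NP/(NP\N), PP/(PP\N), S/(S\N)}; S ∉ chart

NO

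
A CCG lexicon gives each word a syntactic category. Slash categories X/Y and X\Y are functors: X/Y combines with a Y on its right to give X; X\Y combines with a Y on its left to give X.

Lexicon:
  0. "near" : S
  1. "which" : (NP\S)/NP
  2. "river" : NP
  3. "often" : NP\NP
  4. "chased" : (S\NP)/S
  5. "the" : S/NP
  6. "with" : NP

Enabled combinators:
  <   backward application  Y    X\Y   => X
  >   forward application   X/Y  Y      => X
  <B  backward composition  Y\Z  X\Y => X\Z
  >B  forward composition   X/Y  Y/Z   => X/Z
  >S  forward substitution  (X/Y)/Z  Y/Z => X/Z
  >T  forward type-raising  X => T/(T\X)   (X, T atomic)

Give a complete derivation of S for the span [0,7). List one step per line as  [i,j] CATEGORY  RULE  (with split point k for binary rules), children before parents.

[0,7] S   <
  [0,3] NP   <
    [0,1] "near" : S
    [1,3] NP\S   >
      [1,2] "which" : (NP\S)/NP
      [2,3] "river" : NP
  [3,7] S\NP   <B
    [3,4] "often" : NP\NP
    [4,7] S\NP   >
      [4,5] "chased" : (S\NP)/S
      [5,7] S   >
        [5,6] "the" : S/NP
        [6,7] "with" : NP

[0,1] S  lex  "near"
[1,2] (NP\S)/NP  lex  "which"
[2,3] NP  lex  "river"
[1,3] NP\S  >  k=2
[0,3] NP  <  k=1
[3,4] NP\NP  lex  "often"
[4,5] (S\NP)/S  lex  "chased"
[5,6] S/NP  lex  "the"
[6,7] NP  lex  "with"
[5,7] S  >  k=6
[4,7] S\NP  >  k=5
[3,7] S\NP  <B  k=4
[0,7] S  <  k=3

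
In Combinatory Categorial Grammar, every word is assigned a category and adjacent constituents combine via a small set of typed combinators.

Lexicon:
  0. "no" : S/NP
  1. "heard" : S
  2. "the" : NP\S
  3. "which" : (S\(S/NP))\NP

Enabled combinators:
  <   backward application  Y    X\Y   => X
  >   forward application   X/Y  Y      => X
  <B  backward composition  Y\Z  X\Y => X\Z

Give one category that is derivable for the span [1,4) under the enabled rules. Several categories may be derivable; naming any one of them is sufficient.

S\(S/NP)

[0,4] S   <
  [0,1] "no" : S/NP
  [1,4] S\(S/NP)   <
    [1,3] NP   <
      [1,2] "heard" : S
      [2,3] "the" : NP\S
    [3,4] "which" : (S\(S/NP))\NP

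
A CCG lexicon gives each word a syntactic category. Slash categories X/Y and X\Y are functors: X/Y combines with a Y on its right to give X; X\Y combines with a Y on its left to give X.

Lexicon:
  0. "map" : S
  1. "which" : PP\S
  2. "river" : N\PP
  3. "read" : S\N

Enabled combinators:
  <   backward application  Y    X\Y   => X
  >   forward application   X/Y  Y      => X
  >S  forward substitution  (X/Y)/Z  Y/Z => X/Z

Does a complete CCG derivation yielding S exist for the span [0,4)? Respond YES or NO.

[0,4] S   <
  [0,3] N   <
    [0,2] PP   <
      [0,1] "map" : S
      [1,2] "which" : PP\S
    [2,3] "river" : N\PP
  [3,4] "read" : S\N

YES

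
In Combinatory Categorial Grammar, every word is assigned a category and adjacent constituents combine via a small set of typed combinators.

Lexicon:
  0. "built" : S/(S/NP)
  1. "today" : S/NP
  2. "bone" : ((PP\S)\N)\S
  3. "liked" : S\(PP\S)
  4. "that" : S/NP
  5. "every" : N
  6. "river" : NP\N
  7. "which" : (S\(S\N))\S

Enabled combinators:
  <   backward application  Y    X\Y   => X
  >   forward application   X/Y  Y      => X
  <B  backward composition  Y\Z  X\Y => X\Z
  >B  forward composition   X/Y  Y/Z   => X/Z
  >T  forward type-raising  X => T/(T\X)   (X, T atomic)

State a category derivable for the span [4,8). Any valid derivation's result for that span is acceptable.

S\(S\N)

[0,8] S   <
  [0,4] S\N   <B
    [0,3] (PP\S)\N   <
      [0,2] S   >
        [0,1] "built" : S/(S/NP)
        [1,2] "today" : S/NP
      [2,3] "bone" : ((PP\S)\N)\S
    [3,4] "liked" : S\(PP\S)
  [4,8] S\(S\N)   <
    [4,7] S   >
      [4,5] "that" : S/NP
      [5,7] NP   >
        [5,6] NP/(NP\N)   >T
          [5,6] "every" : N
        [6,7] "river" : NP\N
    [7,8] "which" : (S\(S\N))\S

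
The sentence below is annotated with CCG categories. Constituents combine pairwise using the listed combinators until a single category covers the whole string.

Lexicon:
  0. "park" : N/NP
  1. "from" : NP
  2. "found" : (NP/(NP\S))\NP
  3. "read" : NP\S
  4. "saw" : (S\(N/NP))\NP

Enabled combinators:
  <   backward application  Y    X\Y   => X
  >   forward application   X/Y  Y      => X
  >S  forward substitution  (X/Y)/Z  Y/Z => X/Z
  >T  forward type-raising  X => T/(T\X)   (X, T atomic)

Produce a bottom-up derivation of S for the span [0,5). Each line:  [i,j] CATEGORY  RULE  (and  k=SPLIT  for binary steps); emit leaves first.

[0,1] N/NP  lex  "park"
[1,2] NP  lex  "from"
[2,3] (NP/(NP\S))\NP  lex  "found"
[1,3] NP/(NP\S)  <  k=2
[3,4] NP\S  lex  "read"
[1,4] NP  >  k=3
[4,5] (S\(N/NP))\NP  lex  "saw"
[1,5] S\(N/NP)  <  k=4
[0,5] S  <  k=1

[0,5] S   <
  [0,1] "park" : N/NP
  [1,5] S\(N/NP)   <
    [1,4] NP   >
      [1,3] NP/(NP\S)   <
        [1,2] "from" : NP
        [2,3] "found" : (NP/(NP\S))\NP
      [3,4] "read" : NP\S
    [4,5] "saw" : (S\(N/NP))\NP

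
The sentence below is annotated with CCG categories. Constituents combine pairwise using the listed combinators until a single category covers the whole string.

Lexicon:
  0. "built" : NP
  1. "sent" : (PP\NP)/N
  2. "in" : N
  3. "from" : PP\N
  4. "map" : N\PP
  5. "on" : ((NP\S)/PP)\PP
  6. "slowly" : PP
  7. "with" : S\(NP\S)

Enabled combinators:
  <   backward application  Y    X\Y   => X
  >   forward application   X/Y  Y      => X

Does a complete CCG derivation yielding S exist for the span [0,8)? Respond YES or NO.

YES

[0,8] S   <
  [0,7] NP\S   >
    [0,6] (NP\S)/PP   <
      [0,5] PP   <
        [0,1] "built" : NP
        [1,5] PP\NP   >
          [1,2] "sent" : (PP\NP)/N
          [2,5] N   <
            [2,4] PP   <
              [2,3] "in" : N
              [3,4] "from" : PP\N
            [4,5] "map" : N\PP
      [5,6] "on" : ((NP\S)/PP)\PP
    [6,7] "slowly" : PP
  [7,8] "with" : S\(NP\S)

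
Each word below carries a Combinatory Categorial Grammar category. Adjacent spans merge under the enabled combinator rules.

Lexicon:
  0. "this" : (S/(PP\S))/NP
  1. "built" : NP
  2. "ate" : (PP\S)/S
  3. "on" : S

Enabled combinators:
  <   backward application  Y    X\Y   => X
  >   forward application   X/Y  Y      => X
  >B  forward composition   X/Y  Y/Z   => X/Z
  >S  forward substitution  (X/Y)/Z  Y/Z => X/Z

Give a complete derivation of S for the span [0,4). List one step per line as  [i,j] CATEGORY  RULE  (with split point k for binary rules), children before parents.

[0,1] (S/(PP\S))/NP  lex  "this"
[1,2] NP  lex  "built"
[0,2] S/(PP\S)  >  k=1
[2,3] (PP\S)/S  lex  "ate"
[3,4] S  lex  "on"
[2,4] PP\S  >  k=3
[0,4] S  >  k=2

[0,4] S   >
  [0,2] S/(PP\S)   >
    [0,1] "this" : (S/(PP\S))/NP
    [1,2] "built" : NP
  [2,4] PP\S   >
    [2,3] "ate" : (PP\S)/S
    [3,4] "on" : S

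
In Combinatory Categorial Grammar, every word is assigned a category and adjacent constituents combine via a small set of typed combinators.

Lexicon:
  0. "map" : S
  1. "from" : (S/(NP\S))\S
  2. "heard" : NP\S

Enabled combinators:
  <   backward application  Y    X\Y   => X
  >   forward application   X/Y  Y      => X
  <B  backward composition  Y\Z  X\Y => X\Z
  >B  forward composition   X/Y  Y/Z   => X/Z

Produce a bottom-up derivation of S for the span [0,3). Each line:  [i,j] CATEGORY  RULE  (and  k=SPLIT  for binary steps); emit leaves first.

[0,1] S  lex  "map"
[1,2] (S/(NP\S))\S  lex  "from"
[0,2] S/(NP\S)  <  k=1
[2,3] NP\S  lex  "heard"
[0,3] S  >  k=2

[0,3] S   >
  [0,2] S/(NP\S)   <
    [0,1] "map" : S
    [1,2] "from" : (S/(NP\S))\S
  [2,3] "heard" : NP\S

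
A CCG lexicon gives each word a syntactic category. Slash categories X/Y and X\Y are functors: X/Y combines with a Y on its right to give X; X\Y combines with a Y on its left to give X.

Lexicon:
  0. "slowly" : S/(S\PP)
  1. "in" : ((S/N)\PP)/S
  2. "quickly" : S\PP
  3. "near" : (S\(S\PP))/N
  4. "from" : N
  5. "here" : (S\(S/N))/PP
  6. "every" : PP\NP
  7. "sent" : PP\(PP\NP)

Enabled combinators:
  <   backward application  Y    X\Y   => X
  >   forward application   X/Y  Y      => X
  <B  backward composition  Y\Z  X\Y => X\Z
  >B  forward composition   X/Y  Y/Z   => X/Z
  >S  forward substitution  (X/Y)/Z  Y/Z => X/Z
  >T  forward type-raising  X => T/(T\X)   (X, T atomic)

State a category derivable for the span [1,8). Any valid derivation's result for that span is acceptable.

[0,8] S   >
  [0,1] "slowly" : S/(S\PP)
  [1,8] S\PP   <B
    [1,5] (S/N)\PP   >
      [1,2] "in" : ((S/N)\PP)/S
      [2,5] S   <
        [2,3] "quickly" : S\PP
        [3,5] S\(S\PP)   >
          [3,4] "near" : (S\(S\PP))/N
          [4,5] "from" : N
    [5,8] S\(S/N)   >
      [5,6] "here" : (S\(S/N))/PP
      [6,8] PP   <
        [6,7] "every" : PP\NP
        [7,8] "sent" : PP\(PP\NP)

S\PP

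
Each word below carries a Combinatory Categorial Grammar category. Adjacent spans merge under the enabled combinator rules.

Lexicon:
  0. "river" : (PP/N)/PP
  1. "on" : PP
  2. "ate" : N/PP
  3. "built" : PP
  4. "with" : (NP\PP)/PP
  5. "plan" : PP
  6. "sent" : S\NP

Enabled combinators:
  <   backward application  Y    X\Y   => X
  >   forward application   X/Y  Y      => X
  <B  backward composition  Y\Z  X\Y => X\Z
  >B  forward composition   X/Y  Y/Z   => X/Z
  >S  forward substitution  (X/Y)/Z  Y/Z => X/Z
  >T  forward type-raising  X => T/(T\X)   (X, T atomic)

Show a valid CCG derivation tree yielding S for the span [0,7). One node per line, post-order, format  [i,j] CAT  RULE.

[0,7] S   <
  [0,4] PP   >
    [0,2] PP/N   >
      [0,1] "river" : (PP/N)/PP
      [1,2] "on" : PP
    [2,4] N   >
      [2,3] "ate" : N/PP
      [3,4] "built" : PP
  [4,7] S\PP   <B
    [4,6] NP\PP   >
      [4,5] "with" : (NP\PP)/PP
      [5,6] "plan" : PP
    [6,7] "sent" : S\NP

[0,1] (PP/N)/PP  lex  "river"
[1,2] PP  lex  "on"
[0,2] PP/N  >  k=1
[2,3] N/PP  lex  "ate"
[3,4] PP  lex  "built"
[2,4] N  >  k=3
[0,4] PP  >  k=2
[4,5] (NP\PP)/PP  lex  "with"
[5,6] PP  lex  "plan"
[4,6] NP\PP  >  k=5
[6,7] S\NP  lex  "sent"
[4,7] S\PP  <B  k=6
[0,7] S  <  k=4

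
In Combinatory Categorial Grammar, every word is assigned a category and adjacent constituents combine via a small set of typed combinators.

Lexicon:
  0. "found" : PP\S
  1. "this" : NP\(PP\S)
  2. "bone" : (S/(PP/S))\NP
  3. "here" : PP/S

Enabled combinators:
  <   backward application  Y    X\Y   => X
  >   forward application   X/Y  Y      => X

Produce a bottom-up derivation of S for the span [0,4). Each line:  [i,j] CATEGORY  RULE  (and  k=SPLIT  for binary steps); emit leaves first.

[0,4] S   >
  [0,3] S/(PP/S)   <
    [0,2] NP   <
      [0,1] "found" : PP\S
      [1,2] "this" : NP\(PP\S)
    [2,3] "bone" : (S/(PP/S))\NP
  [3,4] "here" : PP/S

[0,1] PP\S  lex  "found"
[1,2] NP\(PP\S)  lex  "this"
[0,2] NP  <  k=1
[2,3] (S/(PP/S))\NP  lex  "bone"
[0,3] S/(PP/S)  <  k=2
[3,4] PP/S  lex  "here"
[0,4] S  >  k=3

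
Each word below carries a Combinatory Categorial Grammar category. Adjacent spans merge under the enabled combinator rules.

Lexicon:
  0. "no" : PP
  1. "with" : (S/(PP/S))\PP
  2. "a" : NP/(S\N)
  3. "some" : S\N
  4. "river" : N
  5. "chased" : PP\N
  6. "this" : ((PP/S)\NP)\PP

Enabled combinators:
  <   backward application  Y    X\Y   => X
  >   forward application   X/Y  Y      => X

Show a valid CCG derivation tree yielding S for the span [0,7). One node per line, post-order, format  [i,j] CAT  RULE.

[0,7] S   >
  [0,2] S/(PP/S)   <
    [0,1] "no" : PP
    [1,2] "with" : (S/(PP/S))\PP
  [2,7] PP/S   <
    [2,4] NP   >
      [2,3] "a" : NP/(S\N)
      [3,4] "some" : S\N
    [4,7] (PP/S)\NP   <
      [4,6] PP   <
        [4,5] "river" : N
        [5,6] "chased" : PP\N
      [6,7] "this" : ((PP/S)\NP)\PP

[0,1] PP  lex  "no"
[1,2] (S/(PP/S))\PP  lex  "with"
[0,2] S/(PP/S)  <  k=1
[2,3] NP/(S\N)  lex  "a"
[3,4] S\N  lex  "some"
[2,4] NP  >  k=3
[4,5] N  lex  "river"
[5,6] PP\N  lex  "chased"
[4,6] PP  <  k=5
[6,7] ((PP/S)\NP)\PP  lex  "this"
[4,7] (PP/S)\NP  <  k=6
[2,7] PP/S  <  k=4
[0,7] S  >  k=2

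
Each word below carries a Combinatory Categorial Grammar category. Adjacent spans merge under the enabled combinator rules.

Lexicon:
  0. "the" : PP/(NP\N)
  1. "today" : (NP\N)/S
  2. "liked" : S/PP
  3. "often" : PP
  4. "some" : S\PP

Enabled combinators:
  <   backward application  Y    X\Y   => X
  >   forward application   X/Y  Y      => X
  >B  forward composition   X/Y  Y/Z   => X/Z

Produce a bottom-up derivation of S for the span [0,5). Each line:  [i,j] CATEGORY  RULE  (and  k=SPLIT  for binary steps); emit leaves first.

[0,5] S   <
  [0,4] PP   >
    [0,2] PP/S   >B
      [0,1] "the" : PP/(NP\N)
      [1,2] "today" : (NP\N)/S
    [2,4] S   >
      [2,3] "liked" : S/PP
      [3,4] "often" : PP
  [4,5] "some" : S\PP

[0,1] PP/(NP\N)  lex  "the"
[1,2] (NP\N)/S  lex  "today"
[0,2] PP/S  >B  k=1
[2,3] S/PP  lex  "liked"
[3,4] PP  lex  "often"
[2,4] S  >  k=3
[0,4] PP  >  k=2
[4,5] S\PP  lex  "some"
[0,5] S  <  k=4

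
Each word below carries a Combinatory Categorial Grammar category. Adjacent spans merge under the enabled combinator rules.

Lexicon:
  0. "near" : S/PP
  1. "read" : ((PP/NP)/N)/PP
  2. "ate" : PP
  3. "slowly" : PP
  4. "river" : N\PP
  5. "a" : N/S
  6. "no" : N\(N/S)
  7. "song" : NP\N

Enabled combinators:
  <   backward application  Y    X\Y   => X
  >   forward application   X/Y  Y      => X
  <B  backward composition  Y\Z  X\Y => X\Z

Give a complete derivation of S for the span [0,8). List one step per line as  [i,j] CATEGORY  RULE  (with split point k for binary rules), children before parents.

[0,8] S   >
  [0,1] "near" : S/PP
  [1,8] PP   >
    [1,5] PP/NP   >
      [1,3] (PP/NP)/N   >
        [1,2] "read" : ((PP/NP)/N)/PP
        [2,3] "ate" : PP
      [3,5] N   <
        [3,4] "slowly" : PP
        [4,5] "river" : N\PP
    [5,8] NP   <
      [5,7] N   <
        [5,6] "a" : N/S
        [6,7] "no" : N\(N/S)
      [7,8] "song" : NP\N

[0,1] S/PP  lex  "near"
[1,2] ((PP/NP)/N)/PP  lex  "read"
[2,3] PP  lex  "ate"
[1,3] (PP/NP)/N  >  k=2
[3,4] PP  lex  "slowly"
[4,5] N\PP  lex  "river"
[3,5] N  <  k=4
[1,5] PP/NP  >  k=3
[5,6] N/S  lex  "a"
[6,7] N\(N/S)  lex  "no"
[5,7] N  <  k=6
[7,8] NP\N  lex  "song"
[5,8] NP  <  k=7
[1,8] PP  >  k=5
[0,8] S  >  k=1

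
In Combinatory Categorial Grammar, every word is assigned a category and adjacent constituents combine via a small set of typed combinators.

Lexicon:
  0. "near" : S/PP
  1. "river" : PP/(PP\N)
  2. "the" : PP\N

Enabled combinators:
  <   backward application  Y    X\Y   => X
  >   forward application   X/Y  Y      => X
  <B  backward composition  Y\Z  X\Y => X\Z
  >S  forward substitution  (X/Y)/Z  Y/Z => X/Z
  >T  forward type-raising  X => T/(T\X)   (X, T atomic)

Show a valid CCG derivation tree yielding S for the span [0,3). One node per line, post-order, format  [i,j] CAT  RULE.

[0,3] S   >
  [0,1] "near" : S/PP
  [1,3] PP   >
    [1,2] "river" : PP/(PP\N)
    [2,3] "the" : PP\N

[0,1] S/PP  lex  "near"
[1,2] PP/(PP\N)  lex  "river"
[2,3] PP\N  lex  "the"
[1,3] PP  >  k=2
[0,3] S  >  k=1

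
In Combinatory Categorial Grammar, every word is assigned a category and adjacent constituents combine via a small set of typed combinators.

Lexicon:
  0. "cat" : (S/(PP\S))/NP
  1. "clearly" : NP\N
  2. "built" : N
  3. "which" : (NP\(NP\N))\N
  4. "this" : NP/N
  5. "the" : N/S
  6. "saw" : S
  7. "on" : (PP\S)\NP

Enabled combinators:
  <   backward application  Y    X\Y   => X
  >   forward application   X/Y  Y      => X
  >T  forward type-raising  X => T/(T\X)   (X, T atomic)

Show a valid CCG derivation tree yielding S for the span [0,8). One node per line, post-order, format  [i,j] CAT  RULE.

[0,1] (S/(PP\S))/NP  lex  "cat"
[1,2] NP\N  lex  "clearly"
[2,3] N  lex  "built"
[3,4] (NP\(NP\N))\N  lex  "which"
[2,4] NP\(NP\N)  <  k=3
[1,4] NP  <  k=2
[0,4] S/(PP\S)  >  k=1
[4,5] NP/N  lex  "this"
[5,6] N/S  lex  "the"
[6,7] S  lex  "saw"
[5,7] N  >  k=6
[4,7] NP  >  k=5
[7,8] (PP\S)\NP  lex  "on"
[4,8] PP\S  <  k=7
[0,8] S  >  k=4

[0,8] S   >
  [0,4] S/(PP\S)   >
    [0,1] "cat" : (S/(PP\S))/NP
    [1,4] NP   <
      [1,2] "clearly" : NP\N
      [2,4] NP\(NP\N)   <
        [2,3] "built" : N
        [3,4] "which" : (NP\(NP\N))\N
  [4,8] PP\S   <
    [4,7] NP   >
      [4,5] "this" : NP/N
      [5,7] N   >
        [5,6] "the" : N/S
        [6,7] "saw" : S
    [7,8] "on" : (PP\S)\NP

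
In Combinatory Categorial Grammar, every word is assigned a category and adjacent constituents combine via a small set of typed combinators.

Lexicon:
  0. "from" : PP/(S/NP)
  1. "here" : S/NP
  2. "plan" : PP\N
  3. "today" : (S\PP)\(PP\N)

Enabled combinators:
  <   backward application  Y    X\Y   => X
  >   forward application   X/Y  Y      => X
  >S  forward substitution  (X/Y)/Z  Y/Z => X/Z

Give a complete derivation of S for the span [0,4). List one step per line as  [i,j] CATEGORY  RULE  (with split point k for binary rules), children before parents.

[0,4] S   <
  [0,2] PP   >
    [0,1] "from" : PP/(S/NP)
    [1,2] "here" : S/NP
  [2,4] S\PP   <
    [2,3] "plan" : PP\N
    [3,4] "today" : (S\PP)\(PP\N)

[0,1] PP/(S/NP)  lex  "from"
[1,2] S/NP  lex  "here"
[0,2] PP  >  k=1
[2,3] PP\N  lex  "plan"
[3,4] (S\PP)\(PP\N)  lex  "today"
[2,4] S\PP  <  k=3
[0,4] S  <  k=2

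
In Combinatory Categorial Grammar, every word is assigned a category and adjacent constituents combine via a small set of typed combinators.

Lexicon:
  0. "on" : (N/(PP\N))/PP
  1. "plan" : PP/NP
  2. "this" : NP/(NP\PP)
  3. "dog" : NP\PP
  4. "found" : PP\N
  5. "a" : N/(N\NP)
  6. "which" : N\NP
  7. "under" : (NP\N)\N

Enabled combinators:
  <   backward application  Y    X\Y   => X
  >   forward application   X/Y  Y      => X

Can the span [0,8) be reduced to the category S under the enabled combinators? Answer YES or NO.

NO

(N/(PP\N))/PP PP/NP NP/(NP\PP) NP\PP PP\N N/(N\NP) N\NP (NP\N)\N
CKY chart[0,8] = {NP}; S ∉ chart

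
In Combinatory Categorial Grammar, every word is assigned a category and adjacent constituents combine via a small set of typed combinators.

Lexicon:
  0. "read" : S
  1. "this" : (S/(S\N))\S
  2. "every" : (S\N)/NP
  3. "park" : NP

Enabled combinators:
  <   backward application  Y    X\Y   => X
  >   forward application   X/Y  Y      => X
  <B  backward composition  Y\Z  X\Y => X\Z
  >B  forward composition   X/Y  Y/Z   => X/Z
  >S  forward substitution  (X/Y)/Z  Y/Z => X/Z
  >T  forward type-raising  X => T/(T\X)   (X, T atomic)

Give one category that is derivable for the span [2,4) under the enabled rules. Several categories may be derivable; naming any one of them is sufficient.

[0,4] S   >
  [0,2] S/(S\N)   <
    [0,1] "read" : S
    [1,2] "this" : (S/(S\N))\S
  [2,4] S\N   >
    [2,3] "every" : (S\N)/NP
    [3,4] "park" : NP

S\N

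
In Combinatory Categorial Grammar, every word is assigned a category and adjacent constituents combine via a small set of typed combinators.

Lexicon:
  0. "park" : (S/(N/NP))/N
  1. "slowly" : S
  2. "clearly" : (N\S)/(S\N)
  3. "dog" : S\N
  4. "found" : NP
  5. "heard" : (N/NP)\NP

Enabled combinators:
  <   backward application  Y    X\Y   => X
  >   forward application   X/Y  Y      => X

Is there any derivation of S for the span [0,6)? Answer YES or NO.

YES

[0,6] S   >
  [0,4] S/(N/NP)   >
    [0,1] "park" : (S/(N/NP))/N
    [1,4] N   <
      [1,2] "slowly" : S
      [2,4] N\S   >
        [2,3] "clearly" : (N\S)/(S\N)
        [3,4] "dog" : S\N
  [4,6] N/NP   <
    [4,5] "found" : NP
    [5,6] "heard" : (N/NP)\NP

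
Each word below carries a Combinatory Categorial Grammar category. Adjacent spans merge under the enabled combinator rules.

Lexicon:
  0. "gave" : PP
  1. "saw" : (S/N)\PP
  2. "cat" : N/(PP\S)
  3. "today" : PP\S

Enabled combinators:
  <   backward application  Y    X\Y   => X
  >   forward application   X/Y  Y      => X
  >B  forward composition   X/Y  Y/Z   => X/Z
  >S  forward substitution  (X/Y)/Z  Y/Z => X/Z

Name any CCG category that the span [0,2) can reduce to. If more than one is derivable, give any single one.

S/N

[0,4] S   >
  [0,2] S/N   <
    [0,1] "gave" : PP
    [1,2] "saw" : (S/N)\PP
  [2,4] N   >
    [2,3] "cat" : N/(PP\S)
    [3,4] "today" : PP\S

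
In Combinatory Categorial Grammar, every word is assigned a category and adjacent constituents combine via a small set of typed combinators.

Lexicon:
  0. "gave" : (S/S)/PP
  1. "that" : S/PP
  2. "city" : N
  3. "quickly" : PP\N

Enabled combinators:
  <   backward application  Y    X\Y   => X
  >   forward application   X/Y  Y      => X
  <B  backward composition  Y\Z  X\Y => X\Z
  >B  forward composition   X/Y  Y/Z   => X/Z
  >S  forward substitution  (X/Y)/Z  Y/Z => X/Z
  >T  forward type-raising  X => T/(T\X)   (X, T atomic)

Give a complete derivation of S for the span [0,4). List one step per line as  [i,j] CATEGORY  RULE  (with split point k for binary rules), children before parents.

[0,4] S   >
  [0,2] S/PP   >S
    [0,1] "gave" : (S/S)/PP
    [1,2] "that" : S/PP
  [2,4] PP   >
    [2,3] PP/(PP\N)   >T
      [2,3] "city" : N
    [3,4] "quickly" : PP\N

[0,1] (S/S)/PP  lex  "gave"
[1,2] S/PP  lex  "that"
[0,2] S/PP  >S  k=1
[2,3] N  lex  "city"
[2,3] PP/(PP\N)  >T
[3,4] PP\N  lex  "quickly"
[2,4] PP  >  k=3
[0,4] S  >  k=2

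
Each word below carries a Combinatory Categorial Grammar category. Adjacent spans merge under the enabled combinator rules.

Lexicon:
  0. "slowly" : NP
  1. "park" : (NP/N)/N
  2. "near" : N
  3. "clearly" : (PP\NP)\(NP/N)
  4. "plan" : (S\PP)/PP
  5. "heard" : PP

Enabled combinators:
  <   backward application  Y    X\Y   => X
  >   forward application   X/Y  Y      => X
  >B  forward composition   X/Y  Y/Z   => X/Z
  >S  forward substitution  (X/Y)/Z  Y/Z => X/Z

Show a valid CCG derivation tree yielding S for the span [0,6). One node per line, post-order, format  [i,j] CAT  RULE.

[0,1] NP  lex  "slowly"
[1,2] (NP/N)/N  lex  "park"
[2,3] N  lex  "near"
[1,3] NP/N  >  k=2
[3,4] (PP\NP)\(NP/N)  lex  "clearly"
[1,4] PP\NP  <  k=3
[0,4] PP  <  k=1
[4,5] (S\PP)/PP  lex  "plan"
[5,6] PP  lex  "heard"
[4,6] S\PP  >  k=5
[0,6] S  <  k=4

[0,6] S   <
  [0,4] PP   <
    [0,1] "slowly" : NP
    [1,4] PP\NP   <
      [1,3] NP/N   >
        [1,2] "park" : (NP/N)/N
        [2,3] "near" : N
      [3,4] "clearly" : (PP\NP)\(NP/N)
  [4,6] S\PP   >
    [4,5] "plan" : (S\PP)/PP
    [5,6] "heard" : PP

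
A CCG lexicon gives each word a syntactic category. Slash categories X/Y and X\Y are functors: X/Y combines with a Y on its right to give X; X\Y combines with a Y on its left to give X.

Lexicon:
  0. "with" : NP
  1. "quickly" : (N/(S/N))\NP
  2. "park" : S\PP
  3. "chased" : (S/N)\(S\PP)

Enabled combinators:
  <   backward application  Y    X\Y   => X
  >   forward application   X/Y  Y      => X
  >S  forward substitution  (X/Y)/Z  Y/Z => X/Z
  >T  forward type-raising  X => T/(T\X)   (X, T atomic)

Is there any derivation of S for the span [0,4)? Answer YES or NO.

NP (N/(S/N))\NP S\PP (S/N)\(S\PP)
CKY chart[0,4] = {N, N/(N\N), NP/(NP\N), PP/(PP\N), S/(S\N)}; S ∉ chart

NO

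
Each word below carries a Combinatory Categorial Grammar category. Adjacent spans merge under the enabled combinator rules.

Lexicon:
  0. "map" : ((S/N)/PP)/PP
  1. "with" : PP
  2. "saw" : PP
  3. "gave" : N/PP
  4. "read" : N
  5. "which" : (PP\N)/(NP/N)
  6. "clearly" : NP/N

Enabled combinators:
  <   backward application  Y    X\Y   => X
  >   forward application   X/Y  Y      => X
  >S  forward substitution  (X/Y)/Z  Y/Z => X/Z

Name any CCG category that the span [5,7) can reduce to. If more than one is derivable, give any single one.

PP\N

[0,7] S   >
  [0,3] S/N   >
    [0,2] (S/N)/PP   >
      [0,1] "map" : ((S/N)/PP)/PP
      [1,2] "with" : PP
    [2,3] "saw" : PP
  [3,7] N   >
    [3,4] "gave" : N/PP
    [4,7] PP   <
      [4,5] "read" : N
      [5,7] PP\N   >
        [5,6] "which" : (PP\N)/(NP/N)
        [6,7] "clearly" : NP/N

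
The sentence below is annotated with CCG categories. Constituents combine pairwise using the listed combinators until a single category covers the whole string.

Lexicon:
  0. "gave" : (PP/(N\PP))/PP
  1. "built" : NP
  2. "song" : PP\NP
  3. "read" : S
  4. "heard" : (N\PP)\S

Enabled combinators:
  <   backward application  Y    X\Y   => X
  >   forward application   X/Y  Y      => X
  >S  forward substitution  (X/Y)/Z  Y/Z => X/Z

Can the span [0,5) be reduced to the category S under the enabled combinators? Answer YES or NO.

(PP/(N\PP))/PP NP PP\NP S (N\PP)\S
CKY chart[0,5] = {PP}; S ∉ chart

NO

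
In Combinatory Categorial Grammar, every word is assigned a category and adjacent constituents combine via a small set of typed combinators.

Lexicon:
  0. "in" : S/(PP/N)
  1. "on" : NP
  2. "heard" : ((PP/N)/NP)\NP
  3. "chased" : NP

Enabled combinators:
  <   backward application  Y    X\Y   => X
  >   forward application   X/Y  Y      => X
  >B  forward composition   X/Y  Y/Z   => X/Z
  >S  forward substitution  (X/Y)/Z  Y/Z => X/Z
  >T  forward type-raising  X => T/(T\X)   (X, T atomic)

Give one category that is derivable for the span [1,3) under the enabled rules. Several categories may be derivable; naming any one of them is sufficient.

[0,4] S   >
  [0,3] S/NP   >B
    [0,1] "in" : S/(PP/N)
    [1,3] (PP/N)/NP   <
      [1,2] "on" : NP
      [2,3] "heard" : ((PP/N)/NP)\NP
  [3,4] "chased" : NP

(PP/N)/NP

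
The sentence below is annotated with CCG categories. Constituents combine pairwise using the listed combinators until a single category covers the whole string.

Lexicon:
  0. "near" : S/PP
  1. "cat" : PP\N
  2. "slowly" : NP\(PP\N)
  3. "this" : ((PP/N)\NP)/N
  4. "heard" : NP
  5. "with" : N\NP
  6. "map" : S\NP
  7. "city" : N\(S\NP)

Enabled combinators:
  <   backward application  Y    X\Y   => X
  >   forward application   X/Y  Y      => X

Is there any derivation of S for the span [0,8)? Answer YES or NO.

[0,8] S   >
  [0,1] "near" : S/PP
  [1,8] PP   >
    [1,6] PP/N   <
      [1,3] NP   <
        [1,2] "cat" : PP\N
        [2,3] "slowly" : NP\(PP\N)
      [3,6] (PP/N)\NP   >
        [3,4] "this" : ((PP/N)\NP)/N
        [4,6] N   <
          [4,5] "heard" : NP
          [5,6] "with" : N\NP
    [6,8] N   <
      [6,7] "map" : S\NP
      [7,8] "city" : N\(S\NP)

YES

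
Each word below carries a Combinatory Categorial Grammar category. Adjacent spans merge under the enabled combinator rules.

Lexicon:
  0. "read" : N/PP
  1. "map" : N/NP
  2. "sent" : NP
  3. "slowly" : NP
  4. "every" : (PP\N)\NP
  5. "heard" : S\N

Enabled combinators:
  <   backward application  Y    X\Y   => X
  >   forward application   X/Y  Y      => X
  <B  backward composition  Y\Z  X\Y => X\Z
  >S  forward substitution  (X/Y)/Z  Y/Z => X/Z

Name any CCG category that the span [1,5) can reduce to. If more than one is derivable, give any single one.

[0,6] S   <
  [0,5] N   >
    [0,1] "read" : N/PP
    [1,5] PP   <
      [1,3] N   >
        [1,2] "map" : N/NP
        [2,3] "sent" : NP
      [3,5] PP\N   <
        [3,4] "slowly" : NP
        [4,5] "every" : (PP\N)\NP
  [5,6] "heard" : S\N

PP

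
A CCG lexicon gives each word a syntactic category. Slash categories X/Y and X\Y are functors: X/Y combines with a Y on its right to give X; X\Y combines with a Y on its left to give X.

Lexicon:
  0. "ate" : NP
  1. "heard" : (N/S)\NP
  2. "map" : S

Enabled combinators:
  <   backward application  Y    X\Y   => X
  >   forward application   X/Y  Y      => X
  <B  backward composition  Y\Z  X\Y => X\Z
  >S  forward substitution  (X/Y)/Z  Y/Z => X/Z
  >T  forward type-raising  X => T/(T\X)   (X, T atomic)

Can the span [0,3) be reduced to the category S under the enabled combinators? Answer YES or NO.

NP (N/S)\NP S
CKY chart[0,3] = {N, N/(N\N), NP/(NP\N), PP/(PP\N), S/(S\N)}; S ∉ chart

NO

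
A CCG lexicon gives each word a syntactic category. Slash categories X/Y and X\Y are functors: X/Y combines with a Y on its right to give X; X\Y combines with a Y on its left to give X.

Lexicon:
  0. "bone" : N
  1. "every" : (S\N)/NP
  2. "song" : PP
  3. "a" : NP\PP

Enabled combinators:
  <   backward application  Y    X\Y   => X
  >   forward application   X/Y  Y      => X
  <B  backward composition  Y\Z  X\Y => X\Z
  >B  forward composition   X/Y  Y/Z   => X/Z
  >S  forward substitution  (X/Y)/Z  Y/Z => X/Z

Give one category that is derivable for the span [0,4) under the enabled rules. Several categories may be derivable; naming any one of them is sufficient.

[0,4] S   <
  [0,1] "bone" : N
  [1,4] S\N   >
    [1,2] "every" : (S\N)/NP
    [2,4] NP   <
      [2,3] "song" : PP
      [3,4] "a" : NP\PP

S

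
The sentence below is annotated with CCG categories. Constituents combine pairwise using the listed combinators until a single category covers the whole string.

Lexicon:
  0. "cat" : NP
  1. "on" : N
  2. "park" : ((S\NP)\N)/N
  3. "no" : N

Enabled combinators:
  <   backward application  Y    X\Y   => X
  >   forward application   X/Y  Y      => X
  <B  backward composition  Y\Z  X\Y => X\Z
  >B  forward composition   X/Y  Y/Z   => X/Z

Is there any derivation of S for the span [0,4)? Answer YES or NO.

YES

[0,4] S   <
  [0,1] "cat" : NP
  [1,4] S\NP   <
    [1,2] "on" : N
    [2,4] (S\NP)\N   >
      [2,3] "park" : ((S\NP)\N)/N
      [3,4] "no" : N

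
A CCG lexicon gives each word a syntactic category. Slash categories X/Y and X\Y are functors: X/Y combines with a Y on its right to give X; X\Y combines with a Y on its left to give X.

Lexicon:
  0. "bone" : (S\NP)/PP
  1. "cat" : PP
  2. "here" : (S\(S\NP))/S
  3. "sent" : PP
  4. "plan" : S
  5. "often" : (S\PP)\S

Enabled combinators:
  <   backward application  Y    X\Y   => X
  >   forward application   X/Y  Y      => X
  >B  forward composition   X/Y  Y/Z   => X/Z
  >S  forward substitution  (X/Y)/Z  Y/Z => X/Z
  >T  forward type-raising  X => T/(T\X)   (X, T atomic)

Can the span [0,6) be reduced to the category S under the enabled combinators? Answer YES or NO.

YES

[0,6] S   <
  [0,2] S\NP   >
    [0,1] "bone" : (S\NP)/PP
    [1,2] "cat" : PP
  [2,6] S\(S\NP)   >
    [2,3] "here" : (S\(S\NP))/S
    [3,6] S   <
      [3,4] "sent" : PP
      [4,6] S\PP   <
        [4,5] "plan" : S
        [5,6] "often" : (S\PP)\S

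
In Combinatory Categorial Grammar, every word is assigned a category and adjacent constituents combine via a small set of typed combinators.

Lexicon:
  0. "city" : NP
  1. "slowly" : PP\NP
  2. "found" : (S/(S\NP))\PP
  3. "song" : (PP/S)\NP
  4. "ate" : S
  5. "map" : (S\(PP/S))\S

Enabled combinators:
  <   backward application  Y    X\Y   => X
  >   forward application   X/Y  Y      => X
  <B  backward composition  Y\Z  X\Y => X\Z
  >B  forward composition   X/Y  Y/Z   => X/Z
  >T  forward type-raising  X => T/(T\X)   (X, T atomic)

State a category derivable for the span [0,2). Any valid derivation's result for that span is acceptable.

[0,6] S   >
  [0,3] S/(S\NP)   <
    [0,2] PP   <
      [0,1] "city" : NP
      [1,2] "slowly" : PP\NP
    [2,3] "found" : (S/(S\NP))\PP
  [3,6] S\NP   <B
    [3,4] "song" : (PP/S)\NP
    [4,6] S\(PP/S)   <
      [4,5] "ate" : S
      [5,6] "map" : (S\(PP/S))\S

PP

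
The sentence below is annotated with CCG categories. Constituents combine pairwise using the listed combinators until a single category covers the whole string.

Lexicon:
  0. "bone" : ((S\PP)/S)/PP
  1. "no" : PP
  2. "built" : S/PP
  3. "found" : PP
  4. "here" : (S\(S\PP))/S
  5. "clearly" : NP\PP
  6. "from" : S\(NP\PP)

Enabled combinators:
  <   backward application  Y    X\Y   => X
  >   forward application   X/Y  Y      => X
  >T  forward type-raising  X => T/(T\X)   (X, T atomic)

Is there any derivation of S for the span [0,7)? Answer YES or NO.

YES

[0,7] S   <
  [0,4] S\PP   >
    [0,2] (S\PP)/S   >
      [0,1] "bone" : ((S\PP)/S)/PP
      [1,2] "no" : PP
    [2,4] S   >
      [2,3] "built" : S/PP
      [3,4] "found" : PP
  [4,7] S\(S\PP)   >
    [4,5] "here" : (S\(S\PP))/S
    [5,7] S   <
      [5,6] "clearly" : NP\PP
      [6,7] "from" : S\(NP\PP)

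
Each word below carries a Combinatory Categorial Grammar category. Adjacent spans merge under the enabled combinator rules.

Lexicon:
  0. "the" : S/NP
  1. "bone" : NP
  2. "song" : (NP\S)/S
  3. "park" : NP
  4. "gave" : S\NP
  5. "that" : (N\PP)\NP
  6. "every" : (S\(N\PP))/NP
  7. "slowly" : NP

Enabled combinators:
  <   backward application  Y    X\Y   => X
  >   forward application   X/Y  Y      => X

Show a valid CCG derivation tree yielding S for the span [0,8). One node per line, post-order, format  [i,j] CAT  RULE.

[0,8] S   <
  [0,6] N\PP   <
    [0,5] NP   <
      [0,2] S   >
        [0,1] "the" : S/NP
        [1,2] "bone" : NP
      [2,5] NP\S   >
        [2,3] "song" : (NP\S)/S
        [3,5] S   <
          [3,4] "park" : NP
          [4,5] "gave" : S\NP
    [5,6] "that" : (N\PP)\NP
  [6,8] S\(N\PP)   >
    [6,7] "every" : (S\(N\PP))/NP
    [7,8] "slowly" : NP

[0,1] S/NP  lex  "the"
[1,2] NP  lex  "bone"
[0,2] S  >  k=1
[2,3] (NP\S)/S  lex  "song"
[3,4] NP  lex  "park"
[4,5] S\NP  lex  "gave"
[3,5] S  <  k=4
[2,5] NP\S  >  k=3
[0,5] NP  <  k=2
[5,6] (N\PP)\NP  lex  "that"
[0,6] N\PP  <  k=5
[6,7] (S\(N\PP))/NP  lex  "every"
[7,8] NP  lex  "slowly"
[6,8] S\(N\PP)  >  k=7
[0,8] S  <  k=6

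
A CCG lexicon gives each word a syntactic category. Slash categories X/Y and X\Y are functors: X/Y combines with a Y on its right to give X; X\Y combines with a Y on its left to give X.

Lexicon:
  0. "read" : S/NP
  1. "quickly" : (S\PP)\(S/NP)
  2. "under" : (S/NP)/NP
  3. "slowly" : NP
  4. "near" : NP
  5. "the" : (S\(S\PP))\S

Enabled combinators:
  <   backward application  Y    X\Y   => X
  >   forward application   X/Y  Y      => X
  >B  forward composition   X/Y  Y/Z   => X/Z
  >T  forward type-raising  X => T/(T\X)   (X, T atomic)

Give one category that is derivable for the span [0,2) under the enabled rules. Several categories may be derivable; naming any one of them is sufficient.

[0,6] S   <
  [0,2] S\PP   <
    [0,1] "read" : S/NP
    [1,2] "quickly" : (S\PP)\(S/NP)
  [2,6] S\(S\PP)   <
    [2,5] S   >
      [2,4] S/NP   >
        [2,3] "under" : (S/NP)/NP
        [3,4] "slowly" : NP
      [4,5] "near" : NP
    [5,6] "the" : (S\(S\PP))\S

S\PP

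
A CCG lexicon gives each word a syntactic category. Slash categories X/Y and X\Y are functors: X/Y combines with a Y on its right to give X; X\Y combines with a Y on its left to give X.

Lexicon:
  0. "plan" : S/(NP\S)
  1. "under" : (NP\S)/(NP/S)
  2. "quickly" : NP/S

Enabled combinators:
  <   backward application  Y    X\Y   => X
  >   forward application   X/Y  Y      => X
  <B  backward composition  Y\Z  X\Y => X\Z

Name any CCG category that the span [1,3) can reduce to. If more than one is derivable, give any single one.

[0,3] S   >
  [0,1] "plan" : S/(NP\S)
  [1,3] NP\S   >
    [1,2] "under" : (NP\S)/(NP/S)
    [2,3] "quickly" : NP/S

NP\S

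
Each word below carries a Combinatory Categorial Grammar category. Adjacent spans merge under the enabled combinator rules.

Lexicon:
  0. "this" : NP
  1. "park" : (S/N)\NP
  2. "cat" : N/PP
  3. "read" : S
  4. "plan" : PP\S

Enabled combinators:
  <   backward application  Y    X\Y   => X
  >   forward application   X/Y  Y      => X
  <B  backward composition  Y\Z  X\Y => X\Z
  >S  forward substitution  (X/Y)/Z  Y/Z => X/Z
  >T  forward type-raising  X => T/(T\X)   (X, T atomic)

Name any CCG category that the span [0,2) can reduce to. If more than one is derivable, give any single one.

[0,5] S   >
  [0,2] S/N   <
    [0,1] "this" : NP
    [1,2] "park" : (S/N)\NP
  [2,5] N   >
    [2,3] "cat" : N/PP
    [3,5] PP   >
      [3,4] PP/(PP\S)   >T
        [3,4] "read" : S
      [4,5] "plan" : PP\S

S/N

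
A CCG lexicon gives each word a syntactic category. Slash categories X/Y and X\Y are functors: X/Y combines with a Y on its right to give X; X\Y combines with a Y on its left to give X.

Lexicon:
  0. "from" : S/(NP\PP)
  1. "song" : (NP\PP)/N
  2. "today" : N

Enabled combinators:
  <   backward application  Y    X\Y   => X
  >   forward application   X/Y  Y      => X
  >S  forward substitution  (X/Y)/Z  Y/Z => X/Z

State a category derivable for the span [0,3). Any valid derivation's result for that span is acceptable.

S

[0,3] S   >
  [0,1] "from" : S/(NP\PP)
  [1,3] NP\PP   >
    [1,2] "song" : (NP\PP)/N
    [2,3] "today" : N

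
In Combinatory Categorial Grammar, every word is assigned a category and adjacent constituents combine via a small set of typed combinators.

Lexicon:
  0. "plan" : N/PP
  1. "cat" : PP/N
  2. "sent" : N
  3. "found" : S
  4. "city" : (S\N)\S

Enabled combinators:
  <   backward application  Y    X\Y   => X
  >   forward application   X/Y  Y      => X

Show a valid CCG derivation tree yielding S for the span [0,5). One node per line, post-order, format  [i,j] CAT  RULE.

[0,5] S   <
  [0,3] N   >
    [0,1] "plan" : N/PP
    [1,3] PP   >
      [1,2] "cat" : PP/N
      [2,3] "sent" : N
  [3,5] S\N   <
    [3,4] "found" : S
    [4,5] "city" : (S\N)\S

[0,1] N/PP  lex  "plan"
[1,2] PP/N  lex  "cat"
[2,3] N  lex  "sent"
[1,3] PP  >  k=2
[0,3] N  >  k=1
[3,4] S  lex  "found"
[4,5] (S\N)\S  lex  "city"
[3,5] S\N  <  k=4
[0,5] S  <  k=3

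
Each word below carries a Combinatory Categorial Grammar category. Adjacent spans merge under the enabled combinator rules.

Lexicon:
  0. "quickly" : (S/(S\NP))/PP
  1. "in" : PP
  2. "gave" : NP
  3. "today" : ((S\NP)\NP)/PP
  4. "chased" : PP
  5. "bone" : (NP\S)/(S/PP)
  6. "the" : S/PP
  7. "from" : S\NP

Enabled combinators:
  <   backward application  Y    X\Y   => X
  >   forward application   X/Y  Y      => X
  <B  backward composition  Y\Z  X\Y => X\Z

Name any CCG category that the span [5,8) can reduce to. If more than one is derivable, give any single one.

[0,8] S   >
  [0,2] S/(S\NP)   >
    [0,1] "quickly" : (S/(S\NP))/PP
    [1,2] "in" : PP
  [2,8] S\NP   <B
    [2,5] S\NP   <
      [2,3] "gave" : NP
      [3,5] (S\NP)\NP   >
        [3,4] "today" : ((S\NP)\NP)/PP
        [4,5] "chased" : PP
    [5,8] S\S   <B
      [5,7] NP\S   >
        [5,6] "bone" : (NP\S)/(S/PP)
        [6,7] "the" : S/PP
      [7,8] "from" : S\NP

S\S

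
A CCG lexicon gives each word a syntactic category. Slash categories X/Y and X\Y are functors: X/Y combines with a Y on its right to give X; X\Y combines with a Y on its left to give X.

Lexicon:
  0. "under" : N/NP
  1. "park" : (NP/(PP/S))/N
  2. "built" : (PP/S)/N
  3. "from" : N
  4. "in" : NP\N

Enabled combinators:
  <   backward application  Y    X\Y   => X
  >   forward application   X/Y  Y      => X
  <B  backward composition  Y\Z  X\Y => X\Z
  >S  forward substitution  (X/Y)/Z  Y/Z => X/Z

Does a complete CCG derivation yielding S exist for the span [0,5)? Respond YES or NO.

N/NP (NP/(PP/S))/N (PP/S)/N N NP\N
CKY chart[0,5] = {NP}; S ∉ chart

NO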